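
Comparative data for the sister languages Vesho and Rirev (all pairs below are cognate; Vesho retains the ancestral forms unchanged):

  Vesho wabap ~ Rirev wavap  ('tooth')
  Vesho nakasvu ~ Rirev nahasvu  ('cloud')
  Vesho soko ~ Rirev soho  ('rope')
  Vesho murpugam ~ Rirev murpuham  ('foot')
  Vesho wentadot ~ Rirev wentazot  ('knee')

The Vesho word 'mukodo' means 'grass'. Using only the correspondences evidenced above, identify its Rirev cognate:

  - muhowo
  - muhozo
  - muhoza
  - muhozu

soko ~ soho — Vesho k corresponds to Rirev h between vowels (before a back vowel).
wentadot ~ wentazot — Vesho d corresponds to Rirev z between vowels (before a back vowel).
Applying these to Vesho 'mukodo':
  mukodo → muhodo   (k→h between vowels (before a back vowel))
  muhodo → muhozo   (d→z between vowels (before a back vowel))
So the Rirev cognate is 'muhozo'.

muhozo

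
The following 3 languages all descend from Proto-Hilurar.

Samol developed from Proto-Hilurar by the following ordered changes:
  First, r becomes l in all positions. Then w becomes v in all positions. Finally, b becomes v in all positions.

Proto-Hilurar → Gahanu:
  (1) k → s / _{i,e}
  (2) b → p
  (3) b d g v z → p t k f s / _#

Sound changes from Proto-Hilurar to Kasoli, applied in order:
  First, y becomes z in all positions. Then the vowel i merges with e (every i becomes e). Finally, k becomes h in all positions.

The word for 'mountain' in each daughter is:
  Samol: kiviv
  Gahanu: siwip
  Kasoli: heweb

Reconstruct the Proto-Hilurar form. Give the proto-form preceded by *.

*kiwib

Position 3: Samol has v, Gahanu has w, Kasoli has w. Gahanu preserves w here (none of its changes turn any other segment into w), so the proto-segment is *w.
Position 1: Samol has k, Gahanu has s, Kasoli has h. Samol preserves k here (none of its changes turn any other segment into k), so the proto-segment is *k.
Position 2: Samol has i, Gahanu has i, Kasoli has e. Samol preserves i here (none of its changes turn any other segment into i), so the proto-segment is *i.
This points to *kiwib. Verify forward in each daughter:
Samol: start from *kiwib.
  rule 1: no change — kiwib
  rule 2 (unconditioned shift): kiwib → kivib
  rule 3 (unconditioned shift): kivib → kiviv
  ⇒ Samol kiviv
Gahanu: *kiwib
  kiwib → siwib   [palatalisation]
  siwib → siwip   [unconditioned shift]
  siwip (rule 3 does not apply)
  giving Gahanu siwip.
Kasoli: *kiwib
  kiwib (rule 1 does not apply)
  kiwib → keweb   [vowel merger]
  keweb → heweb   [unconditioned shift]
  giving Kasoli heweb.
No other proto-form is consistent with every reflex, so the reconstruction is *kiwib.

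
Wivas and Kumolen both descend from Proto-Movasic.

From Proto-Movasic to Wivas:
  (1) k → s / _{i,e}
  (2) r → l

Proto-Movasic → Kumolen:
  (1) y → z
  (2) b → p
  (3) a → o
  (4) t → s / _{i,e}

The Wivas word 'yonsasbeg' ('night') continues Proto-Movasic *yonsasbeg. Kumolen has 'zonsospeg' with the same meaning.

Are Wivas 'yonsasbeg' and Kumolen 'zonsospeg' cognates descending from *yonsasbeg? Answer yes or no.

yes

Derive the expected Kumolen reflex of *yonsasbeg:
Kumolen: *yonsasbeg
  yonsasbeg → zonsasbeg   [unconditioned shift]
  zonsasbeg → zonsaspeg   [unconditioned shift]
  zonsaspeg → zonsospeg   [vowel merger]
  zonsospeg (rule 4 does not apply)
  giving Kumolen zonsospeg.
Kumolen 'zonsospeg' matches the regular reflex exactly, so the pair is cognate.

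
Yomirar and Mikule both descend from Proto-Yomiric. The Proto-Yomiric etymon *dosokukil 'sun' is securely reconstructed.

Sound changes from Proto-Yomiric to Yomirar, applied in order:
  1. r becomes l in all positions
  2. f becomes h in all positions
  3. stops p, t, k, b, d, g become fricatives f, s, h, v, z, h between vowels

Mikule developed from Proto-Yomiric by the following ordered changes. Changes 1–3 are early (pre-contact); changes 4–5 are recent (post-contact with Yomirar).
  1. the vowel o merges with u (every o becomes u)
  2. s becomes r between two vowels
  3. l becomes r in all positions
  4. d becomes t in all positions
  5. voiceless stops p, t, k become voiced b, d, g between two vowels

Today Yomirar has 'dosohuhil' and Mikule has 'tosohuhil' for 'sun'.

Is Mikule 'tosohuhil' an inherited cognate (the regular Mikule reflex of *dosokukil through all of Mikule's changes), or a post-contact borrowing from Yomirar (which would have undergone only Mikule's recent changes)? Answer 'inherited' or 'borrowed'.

If inherited, *dosokukil would pass through all of Mikule's changes:
Mikule: start from *dosokukil.
  rule 1 (vowel merger): dosokukil → dusukukil
  rule 2 (rhotacism): dusukukil → durukukil
  rule 3 (unconditioned shift): durukukil → durukukir
  rule 4 (unconditioned shift): durukukir → turukukir
  rule 5 (intervocalic voicing): turukukir → turugugir
  ⇒ Mikule turugugir
If borrowed from Yomirar 'dosohuhil' after the early changes, it would undergo only the recent ones:
  rule 4 (unconditioned shift): dosohuhil → tosohuhil
  rule 5 (intervocalic voicing): no change (tosohuhil)
  ⇒ as a loan: tosohuhil
Mikule 'tosohuhil' matches the loan outcome 'tosohuhil', not the inherited 'turugugir' — it skipped the early Mikule changes, so it was borrowed from Yomirar.

borrowed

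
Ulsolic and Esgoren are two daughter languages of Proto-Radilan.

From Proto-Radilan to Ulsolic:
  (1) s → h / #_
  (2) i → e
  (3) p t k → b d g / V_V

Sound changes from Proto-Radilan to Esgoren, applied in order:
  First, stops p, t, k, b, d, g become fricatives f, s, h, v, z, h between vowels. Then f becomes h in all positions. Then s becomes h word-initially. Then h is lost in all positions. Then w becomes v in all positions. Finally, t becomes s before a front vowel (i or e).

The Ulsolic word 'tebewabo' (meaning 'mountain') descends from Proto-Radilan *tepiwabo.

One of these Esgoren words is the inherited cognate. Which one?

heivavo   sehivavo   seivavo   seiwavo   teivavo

seivavo

Esgoren: start from *tepiwabo.
  rule 1 (intervocalic lenition): tepiwabo → tefiwavo
  rule 2 (unconditioned shift): tefiwavo → tehiwavo
  rule 3: no change — tehiwavo
  rule 4 (h-loss): tehiwavo → teiwavo
  rule 5 (unconditioned shift): teiwavo → teivavo
  rule 6 (palatalisation): teivavo → seivavo
  ⇒ Esgoren seivavo
The other candidates each miss or misapply at least one Esgoren change.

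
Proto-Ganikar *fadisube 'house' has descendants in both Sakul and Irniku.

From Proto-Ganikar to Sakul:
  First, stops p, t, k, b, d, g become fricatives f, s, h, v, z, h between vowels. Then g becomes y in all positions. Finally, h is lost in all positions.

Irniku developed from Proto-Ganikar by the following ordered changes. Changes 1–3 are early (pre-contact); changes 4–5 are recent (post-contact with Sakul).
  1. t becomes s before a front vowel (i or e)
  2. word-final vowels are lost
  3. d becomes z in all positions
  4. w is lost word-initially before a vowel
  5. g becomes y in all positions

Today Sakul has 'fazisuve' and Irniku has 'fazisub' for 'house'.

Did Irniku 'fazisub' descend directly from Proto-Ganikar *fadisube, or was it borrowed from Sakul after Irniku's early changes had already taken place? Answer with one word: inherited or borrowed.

inherited

If inherited, *fadisube would pass through all of Irniku's changes:
Irniku: *fadisube > fadisub > fazisub  (by apocope, unconditioned shift)
If borrowed from Sakul 'fazisuve' after the early changes, it would undergo only the recent ones:
  rule 4 (glide loss): no change (fazisuve)
  rule 5 (unconditioned shift): no change (fazisuve)
  ⇒ as a loan: fazisuve
Irniku 'fazisub' matches the inherited outcome exactly, so it is an inherited cognate, not a loan.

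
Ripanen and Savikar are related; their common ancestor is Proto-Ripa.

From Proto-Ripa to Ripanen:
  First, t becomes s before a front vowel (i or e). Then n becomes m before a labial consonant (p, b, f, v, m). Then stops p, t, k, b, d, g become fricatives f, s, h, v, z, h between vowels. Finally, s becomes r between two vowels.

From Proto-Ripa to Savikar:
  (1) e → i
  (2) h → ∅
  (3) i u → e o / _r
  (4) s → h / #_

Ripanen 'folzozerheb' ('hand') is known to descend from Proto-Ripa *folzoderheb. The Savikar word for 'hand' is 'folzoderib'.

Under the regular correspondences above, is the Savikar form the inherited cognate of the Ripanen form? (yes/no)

Derive the expected Savikar reflex of *folzoderheb:
Savikar: start from *folzoderheb.
  rule 1 (vowel merger): folzoderheb → folzodirhib
  rule 2 (h-loss): folzodirhib → folzodirib
  rule 3 (pre-rhotic lowering): folzodirib → folzoderib
  rule 4: no change — folzoderib
  ⇒ Savikar folzoderib
Savikar 'folzoderib' matches the regular reflex exactly, so the pair is cognate.

yes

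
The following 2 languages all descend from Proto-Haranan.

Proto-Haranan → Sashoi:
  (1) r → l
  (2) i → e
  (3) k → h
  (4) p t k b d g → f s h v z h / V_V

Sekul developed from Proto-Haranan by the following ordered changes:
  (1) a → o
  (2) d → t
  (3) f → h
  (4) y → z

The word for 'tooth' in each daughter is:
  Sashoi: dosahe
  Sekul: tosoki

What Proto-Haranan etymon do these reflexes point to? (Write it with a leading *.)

*dosaki

Position 6: Sashoi has e, Sekul has i. Sekul preserves i here (none of its changes turn any other segment into i), so the proto-segment is *i.
Position 5: Sashoi has h, Sekul has k. Sekul preserves k here (none of its changes turn any other segment into k), so the proto-segment is *k.
Position 1: Sashoi has d, Sekul has t. Sashoi preserves d here (none of its changes turn any other segment into d), so the proto-segment is *d.
Continuing position by position gives *dosaki; check it forward:
Sashoi: *dosaki > dosake > dosahe  (by vowel merger, unconditioned shift)
Sekul: start from *dosaki.
  rule 1 (vowel merger): dosaki → dosoki
  rule 2 (unconditioned shift): dosoki → tosoki
  rule 3: no change — tosoki
  rule 4: no change — tosoki
  ⇒ Sekul tosoki
*dosaki is the unique common source.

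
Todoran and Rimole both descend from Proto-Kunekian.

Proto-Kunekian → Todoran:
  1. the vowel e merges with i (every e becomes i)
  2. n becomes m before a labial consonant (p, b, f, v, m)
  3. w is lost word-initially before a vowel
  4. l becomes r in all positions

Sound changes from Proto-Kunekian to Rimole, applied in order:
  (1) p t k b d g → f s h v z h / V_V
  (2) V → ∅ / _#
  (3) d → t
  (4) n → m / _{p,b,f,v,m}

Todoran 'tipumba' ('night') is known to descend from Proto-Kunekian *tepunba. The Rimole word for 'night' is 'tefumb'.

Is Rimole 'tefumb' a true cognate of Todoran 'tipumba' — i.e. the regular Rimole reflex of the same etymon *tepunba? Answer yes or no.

yes

Derive the expected Rimole reflex of *tepunba:
Rimole: *tepunba > tefunba > tefunb > tefumb  (by intervocalic lenition, apocope, nasal place assimilation)
Rimole 'tefumb' matches the regular reflex exactly, so the pair is cognate.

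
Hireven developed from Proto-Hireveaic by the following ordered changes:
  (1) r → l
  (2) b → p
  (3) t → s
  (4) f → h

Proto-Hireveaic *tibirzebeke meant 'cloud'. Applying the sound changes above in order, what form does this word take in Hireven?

Hireven: *tibirzebeke
  tibirzebeke → tibilzebeke   [unconditioned shift]
  tibilzebeke → tipilzepeke   [unconditioned shift]
  tipilzepeke → sipilzepeke   [unconditioned shift]
  sipilzepeke (rule 4 does not apply)
  giving Hireven sipilzepeke.

sipilzepeke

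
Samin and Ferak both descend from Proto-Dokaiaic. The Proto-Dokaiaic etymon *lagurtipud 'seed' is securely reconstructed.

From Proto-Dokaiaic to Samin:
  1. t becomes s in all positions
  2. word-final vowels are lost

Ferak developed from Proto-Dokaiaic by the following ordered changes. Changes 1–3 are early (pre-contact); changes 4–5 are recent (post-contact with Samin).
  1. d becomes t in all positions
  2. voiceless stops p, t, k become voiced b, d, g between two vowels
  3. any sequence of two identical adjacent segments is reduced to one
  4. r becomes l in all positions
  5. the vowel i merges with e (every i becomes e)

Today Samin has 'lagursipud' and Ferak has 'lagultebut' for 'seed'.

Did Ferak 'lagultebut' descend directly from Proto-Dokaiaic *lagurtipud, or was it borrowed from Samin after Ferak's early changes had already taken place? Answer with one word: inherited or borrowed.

inherited

If inherited, *lagurtipud would pass through all of Ferak's changes:
Ferak: *lagurtipud
  lagurtipud → lagurtiput   [unconditioned shift]
  lagurtiput → lagurtibut   [intervocalic voicing]
  lagurtibut (rule 3 does not apply)
  lagurtibut → lagultibut   [unconditioned shift]
  lagultibut → lagultebut   [vowel merger]
  giving Ferak lagultebut.
If borrowed from Samin 'lagursipud' after the early changes, it would undergo only the recent ones:
  rule 4 (unconditioned shift): lagursipud → lagulsipud
  rule 5 (vowel merger): lagulsipud → lagulsepud
  ⇒ as a loan: lagulsepud
Ferak 'lagultebut' matches the inherited outcome exactly, so it is an inherited cognate, not a loan.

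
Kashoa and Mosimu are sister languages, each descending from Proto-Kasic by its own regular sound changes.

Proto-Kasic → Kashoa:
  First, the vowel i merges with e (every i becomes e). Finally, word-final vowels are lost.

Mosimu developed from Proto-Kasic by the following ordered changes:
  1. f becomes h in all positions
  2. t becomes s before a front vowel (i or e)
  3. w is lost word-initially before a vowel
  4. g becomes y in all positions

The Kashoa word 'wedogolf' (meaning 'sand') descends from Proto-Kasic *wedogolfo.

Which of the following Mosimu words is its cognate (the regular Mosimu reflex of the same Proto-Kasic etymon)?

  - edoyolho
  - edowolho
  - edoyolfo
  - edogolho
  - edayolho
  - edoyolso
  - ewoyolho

Mosimu: start from *wedogolfo.
  rule 1 (unconditioned shift): wedogolfo → wedogolho
  rule 2: no change — wedogolho
  rule 3 (glide loss): wedogolho → edogolho
  rule 4 (unconditioned shift): edogolho → edoyolho
  ⇒ Mosimu edoyolho

edoyolho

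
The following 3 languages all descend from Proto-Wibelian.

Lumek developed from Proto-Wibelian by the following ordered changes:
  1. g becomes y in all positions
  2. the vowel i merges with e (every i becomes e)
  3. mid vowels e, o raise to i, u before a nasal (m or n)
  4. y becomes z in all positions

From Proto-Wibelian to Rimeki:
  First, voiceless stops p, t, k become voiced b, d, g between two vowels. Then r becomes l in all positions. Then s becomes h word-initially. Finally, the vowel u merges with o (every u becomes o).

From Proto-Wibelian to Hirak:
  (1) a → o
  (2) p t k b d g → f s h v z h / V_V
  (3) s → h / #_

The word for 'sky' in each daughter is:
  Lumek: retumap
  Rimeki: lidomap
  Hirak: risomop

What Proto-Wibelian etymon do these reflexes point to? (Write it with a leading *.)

Position 4: Lumek has u, Rimeki has o, Hirak has o. Taking the neighbouring segments as reconstructed: Lumek u could go back to *o or *u; Rimeki o could go back to *o or *u; Hirak o could go back to *a or *o — the one source consistent with every daughter is *o.
Position 3: Lumek has t, Rimeki has d, Hirak has s. Lumek preserves t here (none of its changes turn any other segment into t), so the proto-segment is *t.
Verify the candidate proto-form against each daughter:
Lumek: *ritomap > retomap > retumap  (by vowel merger, pre-nasal raising)
Rimeki: *ritomap
  ritomap → ridomap   [intervocalic voicing]
  ridomap → lidomap   [unconditioned shift]
  lidomap (rule 3 does not apply)
  lidomap (rule 4 does not apply)
  giving Rimeki lidomap.
Hirak: start from *ritomap.
  rule 1 (vowel merger): ritomap → ritomop
  rule 2 (intervocalic lenition): ritomop → risomop
  rule 3: no change — risomop
  ⇒ Hirak risomop
No other proto-form is consistent with every reflex, so the reconstruction is *ritomap.

*ritomap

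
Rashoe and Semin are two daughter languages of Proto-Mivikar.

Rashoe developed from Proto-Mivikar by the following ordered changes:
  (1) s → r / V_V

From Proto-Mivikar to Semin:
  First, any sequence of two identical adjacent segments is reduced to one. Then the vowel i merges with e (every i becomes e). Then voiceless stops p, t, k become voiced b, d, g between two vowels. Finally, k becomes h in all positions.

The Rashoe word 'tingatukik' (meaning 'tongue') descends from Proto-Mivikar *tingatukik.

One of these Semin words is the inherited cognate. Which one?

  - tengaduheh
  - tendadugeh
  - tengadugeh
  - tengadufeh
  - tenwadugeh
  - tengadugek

tengadugeh

Semin: start from *tingatukik.
  rule 1: no change — tingatukik
  rule 2 (vowel merger): tingatukik → tengatukek
  rule 3 (intervocalic voicing): tengatukek → tengadugek
  rule 4 (unconditioned shift): tengadugek → tengadugeh
  ⇒ Semin tengadugeh
Among the options, 'tengadugeh' alone shows every Semin change applied in order.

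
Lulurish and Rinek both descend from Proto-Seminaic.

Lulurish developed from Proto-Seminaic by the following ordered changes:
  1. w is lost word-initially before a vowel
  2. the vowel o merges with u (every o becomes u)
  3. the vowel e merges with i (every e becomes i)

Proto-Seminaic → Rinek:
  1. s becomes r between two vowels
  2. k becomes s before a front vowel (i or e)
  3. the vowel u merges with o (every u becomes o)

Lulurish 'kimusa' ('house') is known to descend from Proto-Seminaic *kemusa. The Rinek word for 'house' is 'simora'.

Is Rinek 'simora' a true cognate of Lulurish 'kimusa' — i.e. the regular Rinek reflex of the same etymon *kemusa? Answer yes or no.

no

Derive the expected Rinek reflex of *kemusa:
Rinek: *kemusa > kemura > semura > semora  (by rhotacism, palatalisation, vowel merger)
The regular Rinek reflex would be 'semora', but the attested form is 'simora'. The correspondence is irregular, so they are not cognates (the Rinek form has a different source).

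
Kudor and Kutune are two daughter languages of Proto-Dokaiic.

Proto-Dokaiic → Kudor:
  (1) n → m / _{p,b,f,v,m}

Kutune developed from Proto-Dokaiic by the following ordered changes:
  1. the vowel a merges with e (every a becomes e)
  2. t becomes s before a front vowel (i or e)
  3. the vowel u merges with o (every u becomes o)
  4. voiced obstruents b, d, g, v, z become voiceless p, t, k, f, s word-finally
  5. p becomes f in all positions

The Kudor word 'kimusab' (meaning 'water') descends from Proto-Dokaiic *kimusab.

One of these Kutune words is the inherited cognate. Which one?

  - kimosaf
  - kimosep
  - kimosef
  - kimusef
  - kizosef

Kutune: *kimusab > kimuseb > kimoseb > kimosep > kimosef  (by vowel merger, vowel merger, final devoicing, unconditioned shift)
Among the options, 'kimosef' alone shows every Kutune change applied in order.

kimosef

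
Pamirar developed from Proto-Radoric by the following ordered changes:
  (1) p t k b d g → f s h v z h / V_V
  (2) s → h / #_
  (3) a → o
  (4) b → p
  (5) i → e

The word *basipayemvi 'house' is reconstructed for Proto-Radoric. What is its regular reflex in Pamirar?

Pamirar: *basipayemvi > basifayemvi > bosifoyemvi > posifoyemvi > posefoyemve  (by intervocalic lenition, vowel merger, unconditioned shift, vowel merger)

posefoyemve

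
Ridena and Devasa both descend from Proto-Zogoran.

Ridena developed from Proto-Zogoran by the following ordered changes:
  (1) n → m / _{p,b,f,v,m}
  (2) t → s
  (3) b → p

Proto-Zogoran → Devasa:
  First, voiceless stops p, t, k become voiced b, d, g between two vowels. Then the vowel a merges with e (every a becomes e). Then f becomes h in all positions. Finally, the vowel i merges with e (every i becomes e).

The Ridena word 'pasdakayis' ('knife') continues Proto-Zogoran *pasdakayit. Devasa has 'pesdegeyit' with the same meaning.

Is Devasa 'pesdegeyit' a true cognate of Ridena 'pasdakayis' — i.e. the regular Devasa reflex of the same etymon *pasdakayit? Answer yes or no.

no

Derive the expected Devasa reflex of *pasdakayit:
Devasa: *pasdakayit > pasdagayit > pesdegeyit > pesdegeyet  (by intervocalic voicing, vowel merger, vowel merger)
The regular Devasa reflex would be 'pesdegeyet', but the attested form is 'pesdegeyit'. The correspondence is irregular, so they are not cognates (the Devasa form has a different source).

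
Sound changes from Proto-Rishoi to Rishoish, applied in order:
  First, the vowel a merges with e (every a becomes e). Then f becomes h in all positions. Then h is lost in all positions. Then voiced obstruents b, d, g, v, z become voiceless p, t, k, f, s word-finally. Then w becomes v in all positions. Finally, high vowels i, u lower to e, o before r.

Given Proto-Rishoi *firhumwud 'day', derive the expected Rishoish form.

erumvut

Rishoish: *firhumwud
  firhumwud (rule 1 does not apply)
  firhumwud → hirhumwud   [unconditioned shift]
  hirhumwud → irumwud   [h-loss]
  irumwud → irumwut   [final devoicing]
  irumwut → irumvut   [unconditioned shift]
  irumvut → erumvut   [pre-rhotic lowering]
  giving Rishoish erumvut.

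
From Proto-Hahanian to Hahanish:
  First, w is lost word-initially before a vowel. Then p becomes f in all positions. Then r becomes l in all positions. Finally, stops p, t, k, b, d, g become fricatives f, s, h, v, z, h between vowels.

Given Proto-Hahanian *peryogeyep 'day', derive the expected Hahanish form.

felyoheyef

Hahanish: *peryogeyep > feryogeyef > felyogeyef > felyoheyef  (by unconditioned shift, unconditioned shift, intervocalic lenition)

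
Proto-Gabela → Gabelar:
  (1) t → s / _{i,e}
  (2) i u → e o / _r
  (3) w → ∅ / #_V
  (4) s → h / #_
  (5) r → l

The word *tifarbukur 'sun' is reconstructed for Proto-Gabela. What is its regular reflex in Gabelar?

hifalbukol

Gabelar: *tifarbukur > sifarbukur > sifarbukor > hifarbukor > hifalbukol  (by palatalisation, pre-rhotic lowering, debuccalisation, unconditioned shift)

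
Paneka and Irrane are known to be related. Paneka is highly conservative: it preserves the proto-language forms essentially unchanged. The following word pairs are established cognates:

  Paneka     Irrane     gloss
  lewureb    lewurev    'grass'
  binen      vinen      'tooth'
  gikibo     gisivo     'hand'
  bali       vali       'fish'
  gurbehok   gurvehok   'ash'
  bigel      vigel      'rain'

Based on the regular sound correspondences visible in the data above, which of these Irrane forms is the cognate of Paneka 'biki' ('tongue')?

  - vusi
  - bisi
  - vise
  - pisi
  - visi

binen ~ vinen, bigel ~ vigel — Paneka b corresponds to Irrane v word-initially before a front vowel.
gikibo ~ gisivo — Paneka k corresponds to Irrane s between vowels (before a front vowel).
Applying these to Paneka 'biki':
  biki → viki   (b→v word-initially before a front vowel)
  viki → visi   (k→s between vowels (before a front vowel))
So the Irrane cognate is 'visi'.

visi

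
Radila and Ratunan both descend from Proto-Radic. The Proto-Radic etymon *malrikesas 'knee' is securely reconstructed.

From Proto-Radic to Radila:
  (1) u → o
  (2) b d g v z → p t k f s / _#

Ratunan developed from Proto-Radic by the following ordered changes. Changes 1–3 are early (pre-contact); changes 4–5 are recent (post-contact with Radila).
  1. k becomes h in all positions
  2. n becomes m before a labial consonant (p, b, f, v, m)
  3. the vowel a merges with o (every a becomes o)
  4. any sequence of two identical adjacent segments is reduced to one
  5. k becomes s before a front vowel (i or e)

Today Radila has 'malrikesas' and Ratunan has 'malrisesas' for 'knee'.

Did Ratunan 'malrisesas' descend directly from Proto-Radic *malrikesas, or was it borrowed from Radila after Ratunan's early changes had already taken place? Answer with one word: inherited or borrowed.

borrowed

If inherited, *malrikesas would pass through all of Ratunan's changes:
Ratunan: *malrikesas > malrihesas > molrihesos  (by unconditioned shift, vowel merger)
If borrowed from Radila 'malrikesas' after the early changes, it would undergo only the recent ones:
  rule 4 (degemination): no change (malrikesas)
  rule 5 (palatalisation): malrikesas → malrisesas
  ⇒ as a loan: malrisesas
Ratunan 'malrisesas' matches the loan outcome 'malrisesas', not the inherited 'molrihesos' — it skipped the early Ratunan changes, so it was borrowed from Radila.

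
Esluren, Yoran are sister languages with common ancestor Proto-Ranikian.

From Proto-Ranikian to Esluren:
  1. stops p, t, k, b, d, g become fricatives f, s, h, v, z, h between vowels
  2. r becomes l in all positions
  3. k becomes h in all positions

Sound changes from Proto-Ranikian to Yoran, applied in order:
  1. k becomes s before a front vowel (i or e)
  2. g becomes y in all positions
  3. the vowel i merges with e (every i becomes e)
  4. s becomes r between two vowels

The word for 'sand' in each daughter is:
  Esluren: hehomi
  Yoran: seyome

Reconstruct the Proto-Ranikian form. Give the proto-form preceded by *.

Position 1: Esluren has h, Yoran has s. Taking the neighbouring segments as reconstructed: Esluren h could go back to *k or *h; Yoran s could go back to *k or *s — the one source consistent with every daughter is *k.
Position 3: Esluren has h, Yoran has y. Taking the neighbouring segments as reconstructed: Esluren h could go back to *k or *g or *h; Yoran y could go back to *g or *y — the one source consistent with every daughter is *g.
Position 6: Esluren has i, Yoran has e. Esluren preserves i here (none of its changes turn any other segment into i), so the proto-segment is *i.
This points to *kegomi. Verify forward in each daughter:
Esluren: *kegomi
  kegomi → kehomi   [intervocalic lenition]
  kehomi (rule 2 does not apply)
  kehomi → hehomi   [unconditioned shift]
  giving Esluren hehomi.
Yoran: *kegomi > segomi > seyomi > seyome  (by palatalisation, unconditioned shift, vowel merger)
*kegomi is the unique common source.

*kegomi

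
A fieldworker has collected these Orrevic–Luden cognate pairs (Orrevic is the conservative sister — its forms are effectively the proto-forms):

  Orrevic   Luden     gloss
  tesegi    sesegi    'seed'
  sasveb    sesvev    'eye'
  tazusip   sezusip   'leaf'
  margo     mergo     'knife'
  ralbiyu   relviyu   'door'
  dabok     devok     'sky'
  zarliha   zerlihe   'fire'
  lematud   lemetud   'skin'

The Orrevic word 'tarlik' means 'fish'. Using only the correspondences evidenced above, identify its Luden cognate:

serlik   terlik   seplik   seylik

tazusip ~ sezusip — Orrevic t corresponds to Luden s word-initially before a back vowel.
margo ~ mergo, zarliha ~ zerlihe — Orrevic a corresponds to Luden e after a consonant, before r.
Applying these to Orrevic 'tarlik':
  tarlik → sarlik   (t→s word-initially before a back vowel)
  sarlik → serlik   (a→e after a consonant, before r)
So the Luden cognate is 'serlik'.

serlik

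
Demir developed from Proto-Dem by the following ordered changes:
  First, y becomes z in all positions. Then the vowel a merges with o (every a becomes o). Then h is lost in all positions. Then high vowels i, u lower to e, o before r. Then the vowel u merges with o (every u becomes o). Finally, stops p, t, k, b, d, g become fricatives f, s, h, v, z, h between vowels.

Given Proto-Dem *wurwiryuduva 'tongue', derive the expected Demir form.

Demir: start from *wurwiryuduva.
  rule 1 (unconditioned shift): wurwiryuduva → wurwirzuduva
  rule 2 (vowel merger): wurwirzuduva → wurwirzuduvo
  rule 3: no change — wurwirzuduvo
  rule 4 (pre-rhotic lowering): wurwirzuduvo → worwerzuduvo
  rule 5 (vowel merger): worwerzuduvo → worwerzodovo
  rule 6 (intervocalic lenition): worwerzodovo → worwerzozovo
  ⇒ Demir worwerzozovo

worwerzozovo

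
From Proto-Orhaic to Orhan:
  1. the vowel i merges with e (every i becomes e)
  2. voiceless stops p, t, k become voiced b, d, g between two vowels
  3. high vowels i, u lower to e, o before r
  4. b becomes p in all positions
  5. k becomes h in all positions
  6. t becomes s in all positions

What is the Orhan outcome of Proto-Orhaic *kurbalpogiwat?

Orhan: *kurbalpogiwat > kurbalpogewat > korbalpogewat > korpalpogewat > horpalpogewat > horpalpogewas  (by vowel merger, pre-rhotic lowering, unconditioned shift, unconditioned shift, unconditioned shift)

horpalpogewas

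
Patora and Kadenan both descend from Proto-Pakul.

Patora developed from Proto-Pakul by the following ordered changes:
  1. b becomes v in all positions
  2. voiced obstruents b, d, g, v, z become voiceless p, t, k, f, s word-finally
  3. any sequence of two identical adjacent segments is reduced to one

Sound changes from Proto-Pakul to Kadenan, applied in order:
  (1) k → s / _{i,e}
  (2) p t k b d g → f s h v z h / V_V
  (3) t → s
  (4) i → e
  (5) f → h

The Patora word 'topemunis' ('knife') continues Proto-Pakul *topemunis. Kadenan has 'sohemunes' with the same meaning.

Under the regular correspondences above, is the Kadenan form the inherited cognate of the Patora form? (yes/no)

yes

Derive the expected Kadenan reflex of *topemunis:
Kadenan: *topemunis > tofemunis > sofemunis > sofemunes > sohemunes  (by intervocalic lenition, unconditioned shift, vowel merger, unconditioned shift)
Kadenan 'sohemunes' matches the regular reflex exactly, so the pair is cognate.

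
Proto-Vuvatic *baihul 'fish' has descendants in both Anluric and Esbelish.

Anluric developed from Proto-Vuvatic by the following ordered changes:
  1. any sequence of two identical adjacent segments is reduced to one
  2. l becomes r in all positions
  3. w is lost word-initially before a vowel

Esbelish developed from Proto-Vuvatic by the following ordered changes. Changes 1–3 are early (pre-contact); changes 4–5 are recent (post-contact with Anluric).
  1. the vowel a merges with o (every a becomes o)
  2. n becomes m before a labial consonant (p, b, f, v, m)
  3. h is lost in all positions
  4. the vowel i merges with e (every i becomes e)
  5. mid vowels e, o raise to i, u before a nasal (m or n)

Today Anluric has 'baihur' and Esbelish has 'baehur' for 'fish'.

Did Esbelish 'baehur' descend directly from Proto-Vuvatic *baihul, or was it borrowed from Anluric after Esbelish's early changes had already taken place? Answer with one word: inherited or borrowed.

borrowed

If inherited, *baihul would pass through all of Esbelish's changes:
Esbelish: *baihul
  baihul → boihul   [vowel merger]
  boihul (rule 2 does not apply)
  boihul → boiul   [h-loss]
  boiul → boeul   [vowel merger]
  boeul (rule 5 does not apply)
  giving Esbelish boeul.
If borrowed from Anluric 'baihur' after the early changes, it would undergo only the recent ones:
  rule 4 (vowel merger): baihur → baehur
  rule 5 (pre-nasal raising): no change (baehur)
  ⇒ as a loan: baehur
Esbelish 'baehur' matches the loan outcome 'baehur', not the inherited 'boeul' — it skipped the early Esbelish changes, so it was borrowed from Anluric.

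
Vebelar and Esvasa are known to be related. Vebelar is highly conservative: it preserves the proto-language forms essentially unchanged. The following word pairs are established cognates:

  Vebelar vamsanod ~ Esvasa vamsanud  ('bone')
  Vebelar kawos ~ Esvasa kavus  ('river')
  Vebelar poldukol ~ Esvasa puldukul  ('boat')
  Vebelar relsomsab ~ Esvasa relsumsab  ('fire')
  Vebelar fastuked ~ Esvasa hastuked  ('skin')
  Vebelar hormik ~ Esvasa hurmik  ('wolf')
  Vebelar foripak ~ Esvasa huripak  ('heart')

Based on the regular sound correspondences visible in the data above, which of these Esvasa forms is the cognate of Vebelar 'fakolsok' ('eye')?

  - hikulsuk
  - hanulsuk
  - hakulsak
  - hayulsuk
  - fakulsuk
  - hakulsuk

fastuked ~ hastuked — Vebelar f corresponds to Esvasa h word-initially before a back vowel.
vamsanod ~ vamsanud, kawos ~ kavus — Vebelar o corresponds to Esvasa u after a consonant, before a consonant other than r, m, n, p, b, f, v.
Applying these to Vebelar 'fakolsok':
  fakolsok → hakolsok   (f→h word-initially before a back vowel)
  hakolsok → hakulsok   (o→u after a consonant, before a consonant other than r, m, n, p, b, f, v)
  hakulsok → hakulsuk   (o→u after a consonant, before a consonant other than r, m, n, p, b, f, v)
So the Esvasa cognate is 'hakulsuk'.

hakulsuk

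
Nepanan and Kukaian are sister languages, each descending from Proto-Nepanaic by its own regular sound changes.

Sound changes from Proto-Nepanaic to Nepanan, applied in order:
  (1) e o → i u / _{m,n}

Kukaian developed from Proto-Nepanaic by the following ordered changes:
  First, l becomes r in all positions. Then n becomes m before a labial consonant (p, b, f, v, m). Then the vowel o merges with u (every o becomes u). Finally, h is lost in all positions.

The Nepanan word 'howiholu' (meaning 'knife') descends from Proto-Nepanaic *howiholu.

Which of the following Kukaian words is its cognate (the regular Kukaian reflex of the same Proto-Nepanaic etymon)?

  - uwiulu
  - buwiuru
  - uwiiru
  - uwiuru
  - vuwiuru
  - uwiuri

uwiuru

Kukaian: start from *howiholu.
  rule 1 (unconditioned shift): howiholu → howihoru
  rule 2: no change — howihoru
  rule 3 (vowel merger): howihoru → huwihuru
  rule 4 (h-loss): huwihuru → uwiuru
  ⇒ Kukaian uwiuru
The other candidates each miss or misapply at least one Kukaian change.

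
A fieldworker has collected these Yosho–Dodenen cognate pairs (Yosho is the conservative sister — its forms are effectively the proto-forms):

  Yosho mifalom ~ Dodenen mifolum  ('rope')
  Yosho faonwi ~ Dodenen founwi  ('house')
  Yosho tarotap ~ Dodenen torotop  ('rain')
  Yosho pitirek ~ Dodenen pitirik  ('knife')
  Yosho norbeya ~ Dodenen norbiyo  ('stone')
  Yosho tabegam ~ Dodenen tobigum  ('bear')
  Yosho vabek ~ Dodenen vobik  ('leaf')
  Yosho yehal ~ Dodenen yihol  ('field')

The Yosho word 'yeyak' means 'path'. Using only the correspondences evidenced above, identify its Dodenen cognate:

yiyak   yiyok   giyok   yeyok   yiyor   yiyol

pitirek ~ pitirik, norbeya ~ norbiyo — Yosho e corresponds to Dodenen i after a consonant, before a consonant other than r, m, n, p, b, f, v.
mifalom ~ mifolum, yehal ~ yihol — Yosho a corresponds to Dodenen o after a consonant, before a consonant other than r, m, n, p, b, f, v.
Applying these to Yosho 'yeyak':
  yeyak → yiyak   (e→i after a consonant, before a consonant other than r, m, n, p, b, f, v)
  yiyak → yiyok   (a→o after a consonant, before a consonant other than r, m, n, p, b, f, v)
So the Dodenen cognate is 'yiyok'.

yiyok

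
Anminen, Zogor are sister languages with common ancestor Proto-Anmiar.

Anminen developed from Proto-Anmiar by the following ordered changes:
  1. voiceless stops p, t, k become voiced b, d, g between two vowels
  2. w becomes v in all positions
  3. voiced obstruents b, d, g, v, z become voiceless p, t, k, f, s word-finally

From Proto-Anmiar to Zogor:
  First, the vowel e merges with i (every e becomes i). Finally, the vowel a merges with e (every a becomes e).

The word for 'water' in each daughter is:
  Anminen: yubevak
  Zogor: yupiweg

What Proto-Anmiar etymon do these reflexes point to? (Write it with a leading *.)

Position 3: Anminen has b, Zogor has p. Zogor preserves p here (none of its changes turn any other segment into p), so the proto-segment is *p.
Position 5: Anminen has v, Zogor has w. Zogor preserves w here (none of its changes turn any other segment into w), so the proto-segment is *w.
This points to *yupewag. Verify forward in each daughter:
Anminen: *yupewag > yubewag > yubevag > yubevak  (by intervocalic voicing, unconditioned shift, final devoicing)
Zogor: start from *yupewag.
  rule 1 (vowel merger): yupewag → yupiwag
  rule 2 (vowel merger): yupiwag → yupiweg
  ⇒ Zogor yupiweg
Only *yupewag yields all of Anminen yubevak, Zogor yupiweg.

*yupewag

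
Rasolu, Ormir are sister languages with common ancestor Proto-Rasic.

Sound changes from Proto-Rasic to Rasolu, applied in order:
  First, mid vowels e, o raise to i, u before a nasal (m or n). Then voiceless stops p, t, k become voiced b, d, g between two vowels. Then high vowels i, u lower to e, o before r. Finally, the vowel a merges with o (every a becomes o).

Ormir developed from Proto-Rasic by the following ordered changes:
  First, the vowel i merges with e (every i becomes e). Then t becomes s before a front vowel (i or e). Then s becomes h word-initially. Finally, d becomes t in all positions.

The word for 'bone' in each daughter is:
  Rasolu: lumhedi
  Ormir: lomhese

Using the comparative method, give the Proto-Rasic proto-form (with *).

Position 7: Rasolu has i, Ormir has e. Taking the neighbouring segments as reconstructed: Rasolu i can only go back to *i; Ormir e could go back to *e or *i — the one source consistent with every daughter is *i.
Position 2: Rasolu has u, Ormir has o. Ormir preserves o here (none of its changes turn any other segment into o), so the proto-segment is *o.
Continuing position by position gives *lomheti; check it forward:
Rasolu: *lomheti > lumheti > lumhedi  (by pre-nasal raising, intervocalic voicing)
Ormir: start from *lomheti.
  rule 1 (vowel merger): lomheti → lomhete
  rule 2 (palatalisation): lomhete → lomhese
  rule 3: no change — lomhese
  rule 4: no change — lomhese
  ⇒ Ormir lomhese
*lomheti is the unique common source.

*lomheti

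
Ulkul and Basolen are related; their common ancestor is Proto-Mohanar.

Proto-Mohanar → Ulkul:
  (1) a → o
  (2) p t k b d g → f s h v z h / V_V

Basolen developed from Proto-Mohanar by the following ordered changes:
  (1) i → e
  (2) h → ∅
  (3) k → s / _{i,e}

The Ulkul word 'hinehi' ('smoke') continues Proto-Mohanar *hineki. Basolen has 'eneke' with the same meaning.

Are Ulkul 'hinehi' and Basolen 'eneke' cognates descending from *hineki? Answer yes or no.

no

Derive the expected Basolen reflex of *hineki:
Basolen: start from *hineki.
  rule 1 (vowel merger): hineki → heneke
  rule 2 (h-loss): heneke → eneke
  rule 3 (palatalisation): eneke → enese
  ⇒ Basolen enese
The regular Basolen reflex would be 'enese', but the attested form is 'eneke'. The correspondence is irregular, so they are not cognates (the Basolen form has a different source).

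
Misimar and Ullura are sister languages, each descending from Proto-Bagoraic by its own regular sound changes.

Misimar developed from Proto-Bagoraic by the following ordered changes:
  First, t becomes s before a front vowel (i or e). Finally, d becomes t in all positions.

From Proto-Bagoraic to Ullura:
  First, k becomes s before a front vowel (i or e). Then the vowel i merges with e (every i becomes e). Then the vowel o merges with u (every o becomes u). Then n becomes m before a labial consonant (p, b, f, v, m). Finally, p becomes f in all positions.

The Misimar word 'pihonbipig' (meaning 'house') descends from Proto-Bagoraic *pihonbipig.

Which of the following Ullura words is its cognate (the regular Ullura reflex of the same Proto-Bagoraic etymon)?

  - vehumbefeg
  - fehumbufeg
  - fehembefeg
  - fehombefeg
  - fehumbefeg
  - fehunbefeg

Ullura: *pihonbipig
  pihonbipig (rule 1 does not apply)
  pihonbipig → pehonbepeg   [vowel merger]
  pehonbepeg → pehunbepeg   [vowel merger]
  pehunbepeg → pehumbepeg   [nasal place assimilation]
  pehumbepeg → fehumbefeg   [unconditioned shift]
  giving Ullura fehumbefeg.
Among the options, 'fehumbefeg' alone shows every Ullura change applied in order.

fehumbefeg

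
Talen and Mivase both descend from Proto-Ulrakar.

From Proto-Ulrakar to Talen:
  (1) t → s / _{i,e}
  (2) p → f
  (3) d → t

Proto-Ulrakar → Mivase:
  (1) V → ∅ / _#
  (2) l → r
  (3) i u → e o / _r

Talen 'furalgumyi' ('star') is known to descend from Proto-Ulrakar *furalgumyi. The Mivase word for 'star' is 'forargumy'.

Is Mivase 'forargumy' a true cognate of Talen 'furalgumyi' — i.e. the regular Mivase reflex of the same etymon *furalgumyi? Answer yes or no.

yes

Derive the expected Mivase reflex of *furalgumyi:
Mivase: start from *furalgumyi.
  rule 1 (apocope): furalgumyi → furalgumy
  rule 2 (unconditioned shift): furalgumy → furargumy
  rule 3 (pre-rhotic lowering): furargumy → forargumy
  ⇒ Mivase forargumy
Mivase 'forargumy' matches the regular reflex exactly, so the pair is cognate.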